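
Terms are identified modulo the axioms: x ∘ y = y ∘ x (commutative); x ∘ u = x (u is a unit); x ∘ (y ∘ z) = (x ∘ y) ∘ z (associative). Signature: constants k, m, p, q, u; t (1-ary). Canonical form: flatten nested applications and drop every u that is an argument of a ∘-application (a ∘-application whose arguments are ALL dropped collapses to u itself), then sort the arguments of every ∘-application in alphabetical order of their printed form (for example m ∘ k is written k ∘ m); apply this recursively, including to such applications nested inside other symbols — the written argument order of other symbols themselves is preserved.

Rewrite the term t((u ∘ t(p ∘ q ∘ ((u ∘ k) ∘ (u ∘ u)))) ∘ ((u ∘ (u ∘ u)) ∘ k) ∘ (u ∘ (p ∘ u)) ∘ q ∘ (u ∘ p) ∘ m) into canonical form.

Focus inside:  (u ∘ t(p ∘ q ∘ ((u ∘ k) ∘ (u ∘ u)))) ∘ ((u ∘ (u ∘ u)) ∘ k) ∘ (u ∘ (p ∘ u)) ∘ q ∘ (u ∘ p) ∘ m
Flatten:  u ∘ t(p ∘ q ∘ ((u ∘ k) ∘ (u ∘ u))) ∘ u ∘ u ∘ u ∘ k ∘ u ∘ p ∘ u ∘ q ∘ u ∘ p ∘ m
Simplify inside:  t(p ∘ q ∘ ((u ∘ k) ∘ (u ∘ u)))  →  t(k ∘ p ∘ q)
Unit:  drop u (×7)
Order the arguments:  k ∘ m ∘ p ∘ p ∘ q ∘ t(k ∘ p ∘ q)
Put back:  t(k ∘ m ∘ p ∘ p ∘ q ∘ t(k ∘ p ∘ q))

Answer: t(k ∘ m ∘ p ∘ p ∘ q ∘ t(k ∘ p ∘ q))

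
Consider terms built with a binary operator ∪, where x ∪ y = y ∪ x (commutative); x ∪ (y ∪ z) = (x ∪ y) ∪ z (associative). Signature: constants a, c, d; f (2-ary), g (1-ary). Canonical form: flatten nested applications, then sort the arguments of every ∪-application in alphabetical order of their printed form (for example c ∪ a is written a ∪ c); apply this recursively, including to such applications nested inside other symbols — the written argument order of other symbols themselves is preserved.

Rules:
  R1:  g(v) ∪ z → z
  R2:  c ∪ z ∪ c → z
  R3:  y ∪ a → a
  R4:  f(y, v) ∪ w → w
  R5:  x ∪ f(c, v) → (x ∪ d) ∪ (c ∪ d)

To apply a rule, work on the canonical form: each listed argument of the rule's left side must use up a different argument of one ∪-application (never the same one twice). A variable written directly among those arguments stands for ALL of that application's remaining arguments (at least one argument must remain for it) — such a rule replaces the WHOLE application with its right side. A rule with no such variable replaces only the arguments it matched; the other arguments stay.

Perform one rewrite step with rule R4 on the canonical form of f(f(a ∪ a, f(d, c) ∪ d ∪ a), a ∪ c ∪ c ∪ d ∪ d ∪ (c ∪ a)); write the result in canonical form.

Answer: f(f(a ∪ a, a ∪ d), a ∪ a ∪ c ∪ c ∪ c ∪ d ∪ d)

Derivation:
Canonical form:  f(f(a ∪ a, a ∪ d ∪ f(d, c)), a ∪ a ∪ c ∪ c ∪ c ∪ d ∪ d)
Match R4:  consume f(d, c);  v := c, w := a ∪ d, y := d
Every leftover argument binds to the variable; the entire application is replaced.
New term:  f(f(a ∪ a, a ∪ d), a ∪ a ∪ c ∪ c ∪ c ∪ d ∪ d)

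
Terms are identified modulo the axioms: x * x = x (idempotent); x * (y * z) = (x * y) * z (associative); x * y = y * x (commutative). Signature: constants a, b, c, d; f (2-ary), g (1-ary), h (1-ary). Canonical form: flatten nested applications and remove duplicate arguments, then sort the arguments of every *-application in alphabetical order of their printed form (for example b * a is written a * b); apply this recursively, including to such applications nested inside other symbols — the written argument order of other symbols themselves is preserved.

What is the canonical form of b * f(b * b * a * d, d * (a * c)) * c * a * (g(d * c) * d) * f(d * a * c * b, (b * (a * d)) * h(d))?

Un-nest:  b * f(b * b * a * d, d * (a * c)) * c * a * g(d * c) * d * f(d * a * c * b, (b * (a * d)) * h(d))
Simplify inside:  f(b * b * a * d, d * (a * c))  →  f(a * b * d, a * c * d)
Canonicalize subterm:  g(d * c)  →  g(c * d)
Canonicalize subterm:  f(d * a * c * b, (b * (a * d)) * h(d))  →  f(a * b * c * d, a * b * d * h(d))
Sort:  a * b * c * d * f(a * b * c * d, a * b * d * h(d)) * f(a * b * d, a * c * d) * g(c * d)

Answer: a * b * c * d * f(a * b * c * d, a * b * d * h(d)) * f(a * b * d, a * c * d) * g(c * d)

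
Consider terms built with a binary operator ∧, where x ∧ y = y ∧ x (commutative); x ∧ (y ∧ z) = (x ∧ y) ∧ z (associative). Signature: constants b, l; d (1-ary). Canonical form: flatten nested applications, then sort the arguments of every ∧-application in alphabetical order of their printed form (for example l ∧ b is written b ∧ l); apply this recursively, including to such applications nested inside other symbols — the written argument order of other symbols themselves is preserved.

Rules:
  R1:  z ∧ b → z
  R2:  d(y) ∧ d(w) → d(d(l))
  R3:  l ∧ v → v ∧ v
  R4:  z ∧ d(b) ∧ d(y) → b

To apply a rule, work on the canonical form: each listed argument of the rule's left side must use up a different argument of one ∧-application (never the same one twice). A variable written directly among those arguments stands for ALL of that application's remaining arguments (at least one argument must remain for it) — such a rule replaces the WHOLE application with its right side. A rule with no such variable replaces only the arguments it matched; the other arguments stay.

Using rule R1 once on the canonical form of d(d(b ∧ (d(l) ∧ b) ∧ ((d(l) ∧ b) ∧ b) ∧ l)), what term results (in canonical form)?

Canonical form:  d(d(b ∧ b ∧ b ∧ b ∧ d(l) ∧ d(l) ∧ l))
Apply R1:  consuming b;  z := b ∧ b ∧ b ∧ d(l) ∧ d(l) ∧ l
The extension variable absorbs all remaining arguments, so the whole application is rewritten.
Result:  d(d(b ∧ b ∧ b ∧ d(l) ∧ d(l) ∧ l))

Answer: d(d(b ∧ b ∧ b ∧ d(l) ∧ d(l) ∧ l))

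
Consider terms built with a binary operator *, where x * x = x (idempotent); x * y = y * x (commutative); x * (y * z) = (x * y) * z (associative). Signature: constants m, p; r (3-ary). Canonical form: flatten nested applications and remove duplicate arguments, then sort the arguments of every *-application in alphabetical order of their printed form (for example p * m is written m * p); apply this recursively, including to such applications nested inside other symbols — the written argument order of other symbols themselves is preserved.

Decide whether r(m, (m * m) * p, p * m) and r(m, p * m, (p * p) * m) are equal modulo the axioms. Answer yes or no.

Left:  r(m, (m * m) * p, p * m)
  Descend into:  (m * m) * p
  Flatten:  m * m * p
  Deduplicate:  drop duplicate m
  Sort:  m * p
  Reassemble:  r(m, m * p, m * p)
Right:  r(m, p * m, (p * p) * m)
  Focus inside:  (p * p) * m
  Un-nest:  p * p * m
  Drop duplicates:  drop duplicate p
  Sort:  m * p
  Rebuild:  r(m, m * p, m * p)

Answer: yes — both canonical forms are r(m, m * p, m * p)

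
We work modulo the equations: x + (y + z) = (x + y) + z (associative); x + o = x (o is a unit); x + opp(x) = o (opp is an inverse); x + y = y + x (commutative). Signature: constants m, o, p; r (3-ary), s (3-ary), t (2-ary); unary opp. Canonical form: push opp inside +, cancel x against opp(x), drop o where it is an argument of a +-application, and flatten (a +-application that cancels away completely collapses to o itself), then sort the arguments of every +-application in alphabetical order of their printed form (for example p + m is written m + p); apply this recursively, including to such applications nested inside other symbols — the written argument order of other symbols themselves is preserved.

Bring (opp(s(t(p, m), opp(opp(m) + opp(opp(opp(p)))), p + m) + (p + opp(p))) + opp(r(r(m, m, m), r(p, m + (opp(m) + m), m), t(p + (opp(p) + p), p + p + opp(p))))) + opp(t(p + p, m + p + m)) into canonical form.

Answer: opp(r(r(m, m, m), r(p, m, m), t(p, p))) + opp(s(t(p, m), m + p, m + p)) + opp(t(p + p, m + m + p))

Derivation:
Push opp inside:  distribute opp over + and collapse double opp
Cancel:  p cancels
Combine occurrences:  opp(s(t(p, m), m + p, m + p)) + opp(r(r(m, m, m), r(p, m, m), t(p, p))) + opp(t(p + p, m + m + p))
Sort arguments:  opp(r(r(m, m, m), r(p, m, m), t(p, p))) + opp(s(t(p, m), m + p, m + p)) + opp(t(p + p, m + m + p))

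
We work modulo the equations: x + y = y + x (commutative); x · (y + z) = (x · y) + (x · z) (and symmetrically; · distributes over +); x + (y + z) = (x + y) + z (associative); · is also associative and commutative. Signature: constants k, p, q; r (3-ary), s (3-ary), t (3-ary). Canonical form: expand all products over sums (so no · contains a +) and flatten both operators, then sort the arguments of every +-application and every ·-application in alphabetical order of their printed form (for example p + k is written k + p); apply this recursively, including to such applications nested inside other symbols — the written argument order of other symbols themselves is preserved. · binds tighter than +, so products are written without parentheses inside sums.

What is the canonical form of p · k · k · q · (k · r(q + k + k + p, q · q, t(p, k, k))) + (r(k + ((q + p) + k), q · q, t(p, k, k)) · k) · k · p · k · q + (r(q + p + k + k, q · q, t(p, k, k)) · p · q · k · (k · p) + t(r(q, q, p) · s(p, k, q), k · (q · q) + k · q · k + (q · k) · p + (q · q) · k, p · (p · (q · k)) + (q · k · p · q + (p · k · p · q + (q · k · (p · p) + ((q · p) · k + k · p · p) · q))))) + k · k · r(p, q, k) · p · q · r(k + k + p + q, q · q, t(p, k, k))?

Expand:  k · k · k · p · q · r(k + k + p + q, q · q, t(p, k, k)) + k · k · k · p · q · r(k + k + p + q, q · q, t(p, k, k)) + k · k · p · p · q · r(k + k + p + q, q · q, t(p, k, k)) + t(r(q, q, p) · s(p, k, q), k · k · q + k · p · q + k · q · q + k · q · q, k · p · p · q + k · p · p · q + k · p · p · q + k · p · p · q + k · p · q · q + k · p · q · q) + k · k · p · q · r(k + k + p + q, q · q, t(p, k, k)) · r(p, q, k)
Order the arguments:  k · k · k · p · q · r(k + k + p + q, q · q, t(p, k, k)) + k · k · k · p · q · r(k + k + p + q, q · q, t(p, k, k)) + k · k · p · p · q · r(k + k + p + q, q · q, t(p, k, k)) + k · k · p · q · r(k + k + p + q, q · q, t(p, k, k)) · r(p, q, k) + t(r(q, q, p) · s(p, k, q), k · k · q + k · p · q + k · q · q + k · q · q, k · p · p · q + k · p · p · q + k · p · p · q + k · p · p · q + k · p · q · q + k · p · q · q)

Answer: k · k · k · p · q · r(k + k + p + q, q · q, t(p, k, k)) + k · k · k · p · q · r(k + k + p + q, q · q, t(p, k, k)) + k · k · p · p · q · r(k + k + p + q, q · q, t(p, k, k)) + k · k · p · q · r(k + k + p + q, q · q, t(p, k, k)) · r(p, q, k) + t(r(q, q, p) · s(p, k, q), k · k · q + k · p · q + k · q · q + k · q · q, k · p · p · q + k · p · p · q + k · p · p · q + k · p · p · q + k · p · q · q + k · p · q · q)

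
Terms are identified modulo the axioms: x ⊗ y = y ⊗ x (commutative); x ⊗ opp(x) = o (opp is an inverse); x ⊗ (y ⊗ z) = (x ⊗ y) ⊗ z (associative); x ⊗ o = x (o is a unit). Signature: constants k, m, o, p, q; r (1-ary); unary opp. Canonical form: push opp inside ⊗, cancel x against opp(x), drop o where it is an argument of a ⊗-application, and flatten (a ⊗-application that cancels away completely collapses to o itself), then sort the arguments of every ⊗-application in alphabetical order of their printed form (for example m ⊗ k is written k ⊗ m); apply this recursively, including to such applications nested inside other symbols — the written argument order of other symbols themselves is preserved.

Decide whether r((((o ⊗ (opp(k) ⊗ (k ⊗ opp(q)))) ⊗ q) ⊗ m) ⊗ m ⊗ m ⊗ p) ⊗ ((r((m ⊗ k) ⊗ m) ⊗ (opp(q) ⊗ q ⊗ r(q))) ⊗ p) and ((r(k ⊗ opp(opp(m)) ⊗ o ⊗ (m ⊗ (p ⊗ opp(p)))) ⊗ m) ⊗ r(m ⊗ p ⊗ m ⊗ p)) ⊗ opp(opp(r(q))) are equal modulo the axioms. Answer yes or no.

Answer: no — p ⊗ r(k ⊗ m ⊗ m) ⊗ r(m ⊗ m ⊗ m ⊗ p) ⊗ r(q) vs m ⊗ r(k ⊗ m ⊗ m) ⊗ r(m ⊗ m ⊗ p ⊗ p) ⊗ r(q)

Derivation:
Left:  r((((o ⊗ (opp(k) ⊗ (k ⊗ opp(q)))) ⊗ q) ⊗ m) ⊗ m ⊗ m ⊗ p) ⊗ ((r((m ⊗ k) ⊗ m) ⊗ (opp(q) ⊗ q ⊗ r(q))) ⊗ p)
  Cancel inverse pairs:  q cancels
  Collect:  r(m ⊗ m ⊗ m ⊗ p) ⊗ r(k ⊗ m ⊗ m) ⊗ r(q) ⊗ p
  Sort arguments:  p ⊗ r(k ⊗ m ⊗ m) ⊗ r(m ⊗ m ⊗ m ⊗ p) ⊗ r(q)
Right:  ((r(k ⊗ opp(opp(m)) ⊗ o ⊗ (m ⊗ (p ⊗ opp(p)))) ⊗ m) ⊗ r(m ⊗ p ⊗ m ⊗ p)) ⊗ opp(opp(r(q)))
  Push opp inside:  distribute opp over ⊗ and collapse double opp
  Collect terms:  r(k ⊗ m ⊗ m) ⊗ m ⊗ r(m ⊗ m ⊗ p ⊗ p) ⊗ r(q)
  Sort arguments:  m ⊗ r(k ⊗ m ⊗ m) ⊗ r(m ⊗ m ⊗ p ⊗ p) ⊗ r(q)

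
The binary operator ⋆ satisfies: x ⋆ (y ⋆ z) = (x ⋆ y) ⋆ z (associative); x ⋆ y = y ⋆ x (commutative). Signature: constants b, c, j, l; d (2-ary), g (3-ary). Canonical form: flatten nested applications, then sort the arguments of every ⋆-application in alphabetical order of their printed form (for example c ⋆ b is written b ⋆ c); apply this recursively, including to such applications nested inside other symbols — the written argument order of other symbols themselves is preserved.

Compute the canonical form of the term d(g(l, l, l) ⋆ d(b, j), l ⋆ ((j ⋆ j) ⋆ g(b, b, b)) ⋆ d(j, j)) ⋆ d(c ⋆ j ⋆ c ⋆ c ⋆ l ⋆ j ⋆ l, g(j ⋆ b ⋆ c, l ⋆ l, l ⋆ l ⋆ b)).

Inside:  d(g(l, l, l) ⋆ d(b, j), l ⋆ ((j ⋆ j) ⋆ g(b, b, b)) ⋆ d(j, j))  →  d(d(b, j) ⋆ g(l, l, l), d(j, j) ⋆ g(b, b, b) ⋆ j ⋆ j ⋆ l)
Inside:  d(c ⋆ j ⋆ c ⋆ c ⋆ l ⋆ j ⋆ l, g(j ⋆ b ⋆ c, l ⋆ l, l ⋆ l ⋆ b))  →  d(c ⋆ c ⋆ c ⋆ j ⋆ j ⋆ l ⋆ l, g(b ⋆ c ⋆ j, l ⋆ l, b ⋆ l ⋆ l))
Order the arguments:  d(c ⋆ c ⋆ c ⋆ j ⋆ j ⋆ l ⋆ l, g(b ⋆ c ⋆ j, l ⋆ l, b ⋆ l ⋆ l)) ⋆ d(d(b, j) ⋆ g(l, l, l), d(j, j) ⋆ g(b, b, b) ⋆ j ⋆ j ⋆ l)

Answer: d(c ⋆ c ⋆ c ⋆ j ⋆ j ⋆ l ⋆ l, g(b ⋆ c ⋆ j, l ⋆ l, b ⋆ l ⋆ l)) ⋆ d(d(b, j) ⋆ g(l, l, l), d(j, j) ⋆ g(b, b, b) ⋆ j ⋆ j ⋆ l)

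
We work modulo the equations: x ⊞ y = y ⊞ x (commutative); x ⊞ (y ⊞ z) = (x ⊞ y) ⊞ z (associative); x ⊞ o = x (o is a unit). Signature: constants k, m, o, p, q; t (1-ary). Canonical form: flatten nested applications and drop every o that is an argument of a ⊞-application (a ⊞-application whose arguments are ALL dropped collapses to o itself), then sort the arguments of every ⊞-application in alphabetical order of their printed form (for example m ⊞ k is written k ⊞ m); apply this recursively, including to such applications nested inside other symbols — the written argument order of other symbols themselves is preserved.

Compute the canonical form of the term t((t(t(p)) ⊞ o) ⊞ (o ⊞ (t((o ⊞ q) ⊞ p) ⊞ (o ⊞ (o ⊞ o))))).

Answer: t(t(p ⊞ q) ⊞ t(t(p)))

Derivation:
Focus inside:  (t(t(p)) ⊞ o) ⊞ (o ⊞ (t((o ⊞ q) ⊞ p) ⊞ (o ⊞ (o ⊞ o))))
Un-nest:  t(t(p)) ⊞ o ⊞ o ⊞ t((o ⊞ q) ⊞ p) ⊞ o ⊞ o ⊞ o
Simplify inside:  t((o ⊞ q) ⊞ p)  →  t(p ⊞ q)
Unit:  drop o (×5)
Sort:  t(p ⊞ q) ⊞ t(t(p))
Put back:  t(t(p ⊞ q) ⊞ t(t(p)))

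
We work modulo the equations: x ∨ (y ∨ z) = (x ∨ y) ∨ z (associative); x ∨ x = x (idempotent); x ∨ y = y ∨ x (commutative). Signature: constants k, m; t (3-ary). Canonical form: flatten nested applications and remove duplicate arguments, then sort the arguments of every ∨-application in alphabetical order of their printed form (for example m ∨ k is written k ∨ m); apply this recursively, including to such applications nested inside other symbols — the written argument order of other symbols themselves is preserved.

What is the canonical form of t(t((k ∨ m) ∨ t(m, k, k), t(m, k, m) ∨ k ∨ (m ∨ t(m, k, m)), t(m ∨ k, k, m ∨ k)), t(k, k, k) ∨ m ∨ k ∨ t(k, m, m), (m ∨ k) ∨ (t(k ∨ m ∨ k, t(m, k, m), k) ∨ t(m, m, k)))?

Answer: t(t(k ∨ m ∨ t(m, k, k), k ∨ m ∨ t(m, k, m), t(k ∨ m, k, k ∨ m)), k ∨ m ∨ t(k, k, k) ∨ t(k, m, m), k ∨ m ∨ t(k ∨ m, t(m, k, m), k) ∨ t(m, m, k))

Derivation:
Focus inside:  (m ∨ k) ∨ (t(k ∨ m ∨ k, t(m, k, m), k) ∨ t(m, m, k))
Merge nested applications:  m ∨ k ∨ t(k ∨ m ∨ k, t(m, k, m), k) ∨ t(m, m, k)
Simplify inside:  t(k ∨ m ∨ k, t(m, k, m), k)  →  t(k ∨ m, t(m, k, m), k)
Order the arguments:  k ∨ m ∨ t(k ∨ m, t(m, k, m), k) ∨ t(m, m, k)
Reassemble:  t(t(k ∨ m ∨ t(m, k, k), k ∨ m ∨ t(m, k, m), t(k ∨ m, k, k ∨ m)), k ∨ m ∨ t(k, k, k) ∨ t(k, m, m), k ∨ m ∨ t(k ∨ m, t(m, k, m), k) ∨ t(m, m, k))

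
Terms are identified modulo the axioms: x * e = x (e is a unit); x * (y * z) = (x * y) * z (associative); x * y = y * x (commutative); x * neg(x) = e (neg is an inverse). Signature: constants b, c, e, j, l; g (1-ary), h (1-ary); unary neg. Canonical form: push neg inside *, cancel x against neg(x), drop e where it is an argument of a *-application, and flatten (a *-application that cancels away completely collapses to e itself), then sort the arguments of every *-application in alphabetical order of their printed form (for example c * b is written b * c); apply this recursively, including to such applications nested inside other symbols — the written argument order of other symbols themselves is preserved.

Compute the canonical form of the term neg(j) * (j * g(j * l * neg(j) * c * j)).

Answer: g(c * j * l)

Derivation:
Inverses cancel:  j cancels
Collect terms:  g(c * j * l)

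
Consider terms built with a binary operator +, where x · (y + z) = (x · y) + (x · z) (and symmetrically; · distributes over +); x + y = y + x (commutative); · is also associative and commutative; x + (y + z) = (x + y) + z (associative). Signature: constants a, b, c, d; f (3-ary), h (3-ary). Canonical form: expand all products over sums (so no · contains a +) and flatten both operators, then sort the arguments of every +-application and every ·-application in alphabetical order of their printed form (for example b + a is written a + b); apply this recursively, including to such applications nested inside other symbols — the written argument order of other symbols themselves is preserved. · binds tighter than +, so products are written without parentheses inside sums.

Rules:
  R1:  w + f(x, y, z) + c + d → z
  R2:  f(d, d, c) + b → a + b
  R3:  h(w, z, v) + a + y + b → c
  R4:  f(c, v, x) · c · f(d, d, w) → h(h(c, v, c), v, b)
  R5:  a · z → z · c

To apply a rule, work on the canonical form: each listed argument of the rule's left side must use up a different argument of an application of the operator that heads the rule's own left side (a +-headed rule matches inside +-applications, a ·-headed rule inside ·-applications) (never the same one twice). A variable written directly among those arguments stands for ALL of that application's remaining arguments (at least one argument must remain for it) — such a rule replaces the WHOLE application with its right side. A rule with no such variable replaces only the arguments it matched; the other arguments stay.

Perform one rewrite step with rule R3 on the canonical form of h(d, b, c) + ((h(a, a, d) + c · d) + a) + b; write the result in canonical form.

Answer: c

Derivation:
Canonical form:  a + b + c · d + h(a, a, d) + h(d, b, c)
Match R3:  consume a, b, h(a, a, d);  v := d, w := a, y := c · d + h(d, b, c), z := a
The extension variable absorbs all remaining arguments, so the whole application is rewritten.
Result:  c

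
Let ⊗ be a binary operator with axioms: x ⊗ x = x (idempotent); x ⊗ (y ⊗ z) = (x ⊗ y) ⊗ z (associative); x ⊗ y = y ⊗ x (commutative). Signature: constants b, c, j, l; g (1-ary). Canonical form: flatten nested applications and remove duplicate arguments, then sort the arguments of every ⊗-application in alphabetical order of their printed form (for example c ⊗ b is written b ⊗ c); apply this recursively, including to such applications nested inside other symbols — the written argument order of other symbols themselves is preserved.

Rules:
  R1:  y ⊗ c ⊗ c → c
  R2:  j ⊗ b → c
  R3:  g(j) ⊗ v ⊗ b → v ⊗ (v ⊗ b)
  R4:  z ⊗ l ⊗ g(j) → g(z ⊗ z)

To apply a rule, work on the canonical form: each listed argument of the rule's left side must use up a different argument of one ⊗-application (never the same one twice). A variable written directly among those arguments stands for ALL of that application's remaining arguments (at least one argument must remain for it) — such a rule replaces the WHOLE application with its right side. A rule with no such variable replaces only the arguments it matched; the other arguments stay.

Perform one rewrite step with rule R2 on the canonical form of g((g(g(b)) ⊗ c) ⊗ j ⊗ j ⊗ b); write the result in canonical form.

Canonical form:  g(b ⊗ c ⊗ g(g(b)) ⊗ j)
R2 matches:  uses b, j
Giving:  g(c ⊗ g(g(b)))

Answer: g(c ⊗ g(g(b)))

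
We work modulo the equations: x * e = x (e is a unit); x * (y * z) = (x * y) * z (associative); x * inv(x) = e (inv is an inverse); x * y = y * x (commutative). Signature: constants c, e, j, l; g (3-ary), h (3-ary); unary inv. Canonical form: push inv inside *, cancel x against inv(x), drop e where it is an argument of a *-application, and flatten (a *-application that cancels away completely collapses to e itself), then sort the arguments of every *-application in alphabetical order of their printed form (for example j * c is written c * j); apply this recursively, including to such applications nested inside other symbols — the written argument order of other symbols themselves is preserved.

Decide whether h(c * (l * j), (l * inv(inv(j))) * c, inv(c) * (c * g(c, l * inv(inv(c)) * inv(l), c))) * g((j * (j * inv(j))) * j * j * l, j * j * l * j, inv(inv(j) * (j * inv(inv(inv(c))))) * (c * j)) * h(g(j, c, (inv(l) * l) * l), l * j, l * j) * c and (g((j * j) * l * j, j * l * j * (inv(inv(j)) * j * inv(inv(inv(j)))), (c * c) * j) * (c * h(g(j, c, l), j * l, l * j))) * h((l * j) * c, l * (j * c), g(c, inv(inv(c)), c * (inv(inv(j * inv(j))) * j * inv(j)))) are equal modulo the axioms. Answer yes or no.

Answer: yes — both canonical forms are c * g(j * j * j * l, j * j * j * l, c * c * j) * h(c * j * l, c * j * l, g(c, c, c)) * h(g(j, c, l), j * l, j * l)

Derivation:
Left:  h(c * (l * j), (l * inv(inv(j))) * c, inv(c) * (c * g(c, l * inv(inv(c)) * inv(l), c))) * g((j * (j * inv(j))) * j * j * l, j * j * l * j, inv(inv(j) * (j * inv(inv(inv(c))))) * (c * j)) * h(g(j, c, (inv(l) * l) * l), l * j, l * j) * c
  Push inv inside:  distribute inv over * and collapse double inv
  Collect terms:  h(c * j * l, c * j * l, g(c, c, c)) * g(j * j * j * l, j * j * j * l, c * c * j) * h(g(j, c, l), j * l, j * l) * c
  Order the arguments:  c * g(j * j * j * l, j * j * j * l, c * c * j) * h(c * j * l, c * j * l, g(c, c, c)) * h(g(j, c, l), j * l, j * l)
Right:  (g((j * j) * l * j, j * l * j * (inv(inv(j)) * j * inv(inv(inv(j)))), (c * c) * j) * (c * h(g(j, c, l), j * l, l * j))) * h((l * j) * c, l * (j * c), g(c, inv(inv(c)), c * (inv(inv(j * inv(j))) * j * inv(j))))
  Push inv inside:  distribute inv over * and collapse double inv
  Combine occurrences:  g(j * j * j * l, j * j * j * l, c * c * j) * c * h(g(j, c, l), j * l, j * l) * h(c * j * l, c * j * l, g(c, c, c))
  Order the arguments:  c * g(j * j * j * l, j * j * j * l, c * c * j) * h(c * j * l, c * j * l, g(c, c, c)) * h(g(j, c, l), j * l, j * l)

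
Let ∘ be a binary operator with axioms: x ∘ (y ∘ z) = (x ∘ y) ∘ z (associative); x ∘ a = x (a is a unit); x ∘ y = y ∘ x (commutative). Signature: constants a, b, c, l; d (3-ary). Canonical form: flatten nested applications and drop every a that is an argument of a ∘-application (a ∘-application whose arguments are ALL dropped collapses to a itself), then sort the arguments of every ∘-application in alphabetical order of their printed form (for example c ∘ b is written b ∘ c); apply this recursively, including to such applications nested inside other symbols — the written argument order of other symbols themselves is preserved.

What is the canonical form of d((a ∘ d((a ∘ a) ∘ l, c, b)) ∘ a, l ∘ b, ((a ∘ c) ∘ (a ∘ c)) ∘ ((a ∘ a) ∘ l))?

Answer: d(d(l, c, b), b ∘ l, c ∘ c ∘ l)

Derivation:
Focus inside:  ((a ∘ c) ∘ (a ∘ c)) ∘ ((a ∘ a) ∘ l)
Flatten:  a ∘ c ∘ a ∘ c ∘ a ∘ a ∘ l
Unit:  drop a (×4)
Order the arguments:  c ∘ c ∘ l
Rebuild:  d(d(l, c, b), b ∘ l, c ∘ c ∘ l)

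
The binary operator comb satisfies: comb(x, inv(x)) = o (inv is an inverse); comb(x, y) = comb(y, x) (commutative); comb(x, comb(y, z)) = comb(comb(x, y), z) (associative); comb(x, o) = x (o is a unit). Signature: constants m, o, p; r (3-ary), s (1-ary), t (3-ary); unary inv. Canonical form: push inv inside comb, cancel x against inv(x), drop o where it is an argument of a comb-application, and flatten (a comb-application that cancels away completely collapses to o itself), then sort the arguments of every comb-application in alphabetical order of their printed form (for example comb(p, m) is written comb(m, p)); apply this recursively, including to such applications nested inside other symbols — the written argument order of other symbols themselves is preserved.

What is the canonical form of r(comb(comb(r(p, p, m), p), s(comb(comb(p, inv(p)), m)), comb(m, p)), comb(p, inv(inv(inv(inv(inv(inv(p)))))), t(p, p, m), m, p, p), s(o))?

Descend into:  comb(comb(r(p, p, m), p), s(comb(comb(p, inv(p)), m)), comb(m, p))
Combine occurrences:  comb(r(p, p, m), p, p, s(m), m)
Sort arguments:  comb(m, p, p, r(p, p, m), s(m))
Reassemble:  r(comb(m, p, p, r(p, p, m), s(m)), comb(m, p, p, p, p, t(p, p, m)), s(o))

Answer: r(comb(m, p, p, r(p, p, m), s(m)), comb(m, p, p, p, p, t(p, p, m)), s(o))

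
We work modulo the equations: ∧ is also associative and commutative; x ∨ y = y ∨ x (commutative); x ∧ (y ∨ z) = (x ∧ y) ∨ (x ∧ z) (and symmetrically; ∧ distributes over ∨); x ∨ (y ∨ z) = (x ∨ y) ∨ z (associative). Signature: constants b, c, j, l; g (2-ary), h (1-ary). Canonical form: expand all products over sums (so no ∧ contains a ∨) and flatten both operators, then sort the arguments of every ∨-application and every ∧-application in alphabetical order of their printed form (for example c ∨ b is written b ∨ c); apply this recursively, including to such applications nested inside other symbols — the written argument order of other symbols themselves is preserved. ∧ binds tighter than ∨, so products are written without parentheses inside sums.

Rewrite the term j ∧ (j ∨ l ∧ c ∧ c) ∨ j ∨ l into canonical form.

Answer: c ∧ c ∧ j ∧ l ∨ j ∨ j ∧ j ∨ l

Derivation:
Distribute:  j ∧ j ∨ c ∧ c ∧ j ∧ l ∨ j ∨ l
Sort:  c ∧ c ∧ j ∧ l ∨ j ∨ j ∧ j ∨ l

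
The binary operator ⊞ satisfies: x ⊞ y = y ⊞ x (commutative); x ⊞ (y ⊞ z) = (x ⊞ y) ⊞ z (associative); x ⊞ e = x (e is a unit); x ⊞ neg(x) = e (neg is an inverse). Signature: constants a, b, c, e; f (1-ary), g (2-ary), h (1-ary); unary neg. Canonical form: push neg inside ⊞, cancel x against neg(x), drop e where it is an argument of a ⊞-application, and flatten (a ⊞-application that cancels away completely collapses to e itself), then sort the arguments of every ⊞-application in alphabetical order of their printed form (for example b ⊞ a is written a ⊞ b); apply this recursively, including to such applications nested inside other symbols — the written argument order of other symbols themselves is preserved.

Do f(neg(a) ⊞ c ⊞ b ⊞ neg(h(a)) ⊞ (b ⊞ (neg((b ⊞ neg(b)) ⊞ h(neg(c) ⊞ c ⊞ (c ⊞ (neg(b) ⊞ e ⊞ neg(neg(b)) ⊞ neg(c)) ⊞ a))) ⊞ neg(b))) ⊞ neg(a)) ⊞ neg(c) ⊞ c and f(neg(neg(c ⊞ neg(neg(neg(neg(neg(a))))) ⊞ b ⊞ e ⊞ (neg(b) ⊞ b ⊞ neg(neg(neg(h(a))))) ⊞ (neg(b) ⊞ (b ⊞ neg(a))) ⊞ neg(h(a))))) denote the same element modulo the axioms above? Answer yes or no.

Answer: yes — both canonical forms are f(b ⊞ c ⊞ neg(a) ⊞ neg(a) ⊞ neg(h(a)) ⊞ neg(h(a)))

Derivation:
Left:  f(neg(a) ⊞ c ⊞ b ⊞ neg(h(a)) ⊞ (b ⊞ (neg((b ⊞ neg(b)) ⊞ h(neg(c) ⊞ c ⊞ (c ⊞ (neg(b) ⊞ e ⊞ neg(neg(b)) ⊞ neg(c)) ⊞ a))) ⊞ neg(b))) ⊞ neg(a)) ⊞ neg(c) ⊞ c
  Push neg inside:  distribute neg over ⊞ and collapse double neg
  Inverses cancel:  c cancels
  Collect terms:  f(b ⊞ c ⊞ neg(a) ⊞ neg(a) ⊞ neg(h(a)) ⊞ neg(h(a)))
Right:  f(neg(neg(c ⊞ neg(neg(neg(neg(neg(a))))) ⊞ b ⊞ e ⊞ (neg(b) ⊞ b ⊞ neg(neg(neg(h(a))))) ⊞ (neg(b) ⊞ (b ⊞ neg(a))) ⊞ neg(h(a)))))
  Work inside:  c ⊞ neg(neg(neg(neg(neg(a))))) ⊞ b ⊞ e ⊞ (neg(b) ⊞ b ⊞ neg(neg(neg(h(a))))) ⊞ (neg(b) ⊞ (b ⊞ neg(a))) ⊞ neg(h(a))
  Push neg inside:  distribute neg over ⊞ and collapse double neg
  Collect terms:  c ⊞ neg(a) ⊞ neg(a) ⊞ b ⊞ neg(h(a)) ⊞ neg(h(a))
  Order the arguments:  b ⊞ c ⊞ neg(a) ⊞ neg(a) ⊞ neg(h(a)) ⊞ neg(h(a))
  Rebuild:  f(b ⊞ c ⊞ neg(a) ⊞ neg(a) ⊞ neg(h(a)) ⊞ neg(h(a)))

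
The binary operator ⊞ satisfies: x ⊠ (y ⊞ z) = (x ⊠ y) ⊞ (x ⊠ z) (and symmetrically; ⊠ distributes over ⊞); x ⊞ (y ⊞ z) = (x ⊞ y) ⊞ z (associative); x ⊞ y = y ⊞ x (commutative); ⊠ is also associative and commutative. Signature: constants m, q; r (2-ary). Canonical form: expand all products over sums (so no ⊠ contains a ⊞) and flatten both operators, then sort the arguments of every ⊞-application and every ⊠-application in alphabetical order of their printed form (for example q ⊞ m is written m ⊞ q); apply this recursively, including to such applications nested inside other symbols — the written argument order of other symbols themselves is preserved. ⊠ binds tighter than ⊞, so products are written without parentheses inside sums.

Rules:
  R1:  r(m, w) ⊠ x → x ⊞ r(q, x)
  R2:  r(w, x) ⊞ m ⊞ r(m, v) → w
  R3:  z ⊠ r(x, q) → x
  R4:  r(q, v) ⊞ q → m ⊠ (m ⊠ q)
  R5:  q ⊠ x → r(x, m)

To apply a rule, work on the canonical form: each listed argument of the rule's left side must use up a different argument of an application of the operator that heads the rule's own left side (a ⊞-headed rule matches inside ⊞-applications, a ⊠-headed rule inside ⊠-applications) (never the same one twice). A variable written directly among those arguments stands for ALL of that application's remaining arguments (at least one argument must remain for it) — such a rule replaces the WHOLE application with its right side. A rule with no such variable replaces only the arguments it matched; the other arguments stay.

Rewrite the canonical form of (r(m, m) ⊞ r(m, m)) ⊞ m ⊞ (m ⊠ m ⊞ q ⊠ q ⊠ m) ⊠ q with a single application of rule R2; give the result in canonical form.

Answer: m ⊞ m ⊠ m ⊠ q ⊞ m ⊠ q ⊠ q ⊠ q

Derivation:
Canonical form:  m ⊞ m ⊠ m ⊠ q ⊞ m ⊠ q ⊠ q ⊠ q ⊞ r(m, m) ⊞ r(m, m)
Apply R2:  consuming m, r(m, m), r(m, m);  v := m, w := m, x := m
Giving:  m ⊞ m ⊠ m ⊠ q ⊞ m ⊠ q ⊠ q ⊠ q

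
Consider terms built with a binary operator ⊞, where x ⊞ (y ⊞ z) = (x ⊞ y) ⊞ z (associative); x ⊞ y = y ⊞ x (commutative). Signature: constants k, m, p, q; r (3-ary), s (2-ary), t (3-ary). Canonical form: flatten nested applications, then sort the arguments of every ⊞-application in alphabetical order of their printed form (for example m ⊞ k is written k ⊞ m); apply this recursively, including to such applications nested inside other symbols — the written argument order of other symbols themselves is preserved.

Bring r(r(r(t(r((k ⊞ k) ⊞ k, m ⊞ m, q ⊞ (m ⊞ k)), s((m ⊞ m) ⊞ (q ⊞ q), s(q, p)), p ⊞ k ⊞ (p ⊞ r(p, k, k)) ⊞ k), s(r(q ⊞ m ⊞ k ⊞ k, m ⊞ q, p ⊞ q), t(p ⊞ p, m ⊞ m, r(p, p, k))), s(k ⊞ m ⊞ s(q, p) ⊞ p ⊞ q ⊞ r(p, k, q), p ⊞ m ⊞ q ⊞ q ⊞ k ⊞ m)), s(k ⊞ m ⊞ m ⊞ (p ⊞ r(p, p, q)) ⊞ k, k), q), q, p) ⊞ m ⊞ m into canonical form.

Simplify inside:  r(r(r(t(r((k ⊞ k) ⊞ k, m ⊞ m, q ⊞ (m ⊞ k)), s((m ⊞ m) ⊞ (q ⊞ q), s(q, p)), p ⊞ k ⊞ (p ⊞ r(p, k, k)) ⊞ k), s(r(q ⊞ m ⊞ k ⊞ k, m ⊞ q, p ⊞ q), t(p ⊞ p, m ⊞ m, r(p, p, k))), s(k ⊞ m ⊞ s(q, p) ⊞ p ⊞ q ⊞ r(p, k, q), p ⊞ m ⊞ q ⊞ q ⊞ k ⊞ m)), s(k ⊞ m ⊞ m ⊞ (p ⊞ r(p, p, q)) ⊞ k, k), q), q, p)  →  r(r(r(t(r(k ⊞ k ⊞ k, m ⊞ m, k ⊞ m ⊞ q), s(m ⊞ m ⊞ q ⊞ q, s(q, p)), k ⊞ k ⊞ p ⊞ p ⊞ r(p, k, k)), s(r(k ⊞ k ⊞ m ⊞ q, m ⊞ q, p ⊞ q), t(p ⊞ p, m ⊞ m, r(p, p, k))), s(k ⊞ m ⊞ p ⊞ q ⊞ r(p, k, q) ⊞ s(q, p), k ⊞ m ⊞ m ⊞ p ⊞ q ⊞ q)), s(k ⊞ k ⊞ m ⊞ m ⊞ p ⊞ r(p, p, q), k), q), q, p)
Sort arguments:  m ⊞ m ⊞ r(r(r(t(r(k ⊞ k ⊞ k, m ⊞ m, k ⊞ m ⊞ q), s(m ⊞ m ⊞ q ⊞ q, s(q, p)), k ⊞ k ⊞ p ⊞ p ⊞ r(p, k, k)), s(r(k ⊞ k ⊞ m ⊞ q, m ⊞ q, p ⊞ q), t(p ⊞ p, m ⊞ m, r(p, p, k))), s(k ⊞ m ⊞ p ⊞ q ⊞ r(p, k, q) ⊞ s(q, p), k ⊞ m ⊞ m ⊞ p ⊞ q ⊞ q)), s(k ⊞ k ⊞ m ⊞ m ⊞ p ⊞ r(p, p, q), k), q), q, p)

Answer: m ⊞ m ⊞ r(r(r(t(r(k ⊞ k ⊞ k, m ⊞ m, k ⊞ m ⊞ q), s(m ⊞ m ⊞ q ⊞ q, s(q, p)), k ⊞ k ⊞ p ⊞ p ⊞ r(p, k, k)), s(r(k ⊞ k ⊞ m ⊞ q, m ⊞ q, p ⊞ q), t(p ⊞ p, m ⊞ m, r(p, p, k))), s(k ⊞ m ⊞ p ⊞ q ⊞ r(p, k, q) ⊞ s(q, p), k ⊞ m ⊞ m ⊞ p ⊞ q ⊞ q)), s(k ⊞ k ⊞ m ⊞ m ⊞ p ⊞ r(p, p, q), k), q), q, p)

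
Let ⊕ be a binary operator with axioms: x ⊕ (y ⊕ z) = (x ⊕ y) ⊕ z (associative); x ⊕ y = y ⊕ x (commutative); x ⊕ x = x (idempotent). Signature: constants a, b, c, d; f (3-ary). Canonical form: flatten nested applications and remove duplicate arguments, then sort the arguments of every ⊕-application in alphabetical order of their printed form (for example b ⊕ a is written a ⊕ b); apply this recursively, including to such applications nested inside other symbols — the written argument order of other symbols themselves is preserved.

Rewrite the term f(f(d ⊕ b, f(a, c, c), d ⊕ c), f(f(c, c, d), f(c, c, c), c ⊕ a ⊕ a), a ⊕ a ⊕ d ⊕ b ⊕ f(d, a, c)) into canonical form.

Answer: f(f(b ⊕ d, f(a, c, c), c ⊕ d), f(f(c, c, d), f(c, c, c), a ⊕ c), a ⊕ b ⊕ d ⊕ f(d, a, c))

Derivation:
Focus inside:  a ⊕ a ⊕ d ⊕ b ⊕ f(d, a, c)
Drop duplicates:  drop duplicate a
Sort arguments:  a ⊕ b ⊕ d ⊕ f(d, a, c)
Reassemble:  f(f(b ⊕ d, f(a, c, c), c ⊕ d), f(f(c, c, d), f(c, c, c), a ⊕ c), a ⊕ b ⊕ d ⊕ f(d, a, c))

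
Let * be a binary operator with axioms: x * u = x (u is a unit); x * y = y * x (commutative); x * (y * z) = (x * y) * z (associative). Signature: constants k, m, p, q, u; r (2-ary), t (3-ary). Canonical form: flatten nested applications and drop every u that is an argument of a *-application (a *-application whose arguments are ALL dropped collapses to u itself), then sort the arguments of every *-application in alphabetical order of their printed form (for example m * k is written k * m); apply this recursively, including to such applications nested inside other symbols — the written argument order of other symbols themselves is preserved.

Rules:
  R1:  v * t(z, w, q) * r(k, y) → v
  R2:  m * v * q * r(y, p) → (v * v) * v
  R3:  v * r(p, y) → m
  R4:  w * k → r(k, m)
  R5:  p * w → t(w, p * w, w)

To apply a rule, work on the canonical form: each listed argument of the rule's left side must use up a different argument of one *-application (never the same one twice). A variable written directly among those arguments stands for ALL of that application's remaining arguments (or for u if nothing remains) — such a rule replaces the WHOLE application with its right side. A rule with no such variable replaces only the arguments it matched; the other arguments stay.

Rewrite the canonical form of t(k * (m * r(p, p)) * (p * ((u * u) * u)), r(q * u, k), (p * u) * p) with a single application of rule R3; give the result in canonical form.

Answer: t(m, r(q, k), p * p)

Derivation:
Canonical form:  t(k * m * p * r(p, p), r(q, k), p * p)
Match R3:  consume r(p, p);  v := k * m * p, y := p
Every leftover argument binds to the variable; the entire application is replaced.
Result:  t(m, r(q, k), p * p)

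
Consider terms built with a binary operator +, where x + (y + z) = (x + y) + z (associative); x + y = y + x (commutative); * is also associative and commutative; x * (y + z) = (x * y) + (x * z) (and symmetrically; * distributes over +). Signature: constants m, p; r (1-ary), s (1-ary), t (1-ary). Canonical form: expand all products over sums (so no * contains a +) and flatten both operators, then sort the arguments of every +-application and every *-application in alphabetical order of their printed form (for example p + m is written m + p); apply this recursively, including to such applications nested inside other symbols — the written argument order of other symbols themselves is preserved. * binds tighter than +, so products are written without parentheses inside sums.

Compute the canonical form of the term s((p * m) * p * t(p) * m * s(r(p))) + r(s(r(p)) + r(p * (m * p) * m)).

Answer: r(r(m * m * p * p) + s(r(p))) + s(m * m * p * p * s(r(p)) * t(p))

Derivation:
Un-nest:  s(m * m * p * p * s(r(p)) * t(p)) + r(r(m * m * p * p) + s(r(p)))
Sort arguments:  r(r(m * m * p * p) + s(r(p))) + s(m * m * p * p * s(r(p)) * t(p))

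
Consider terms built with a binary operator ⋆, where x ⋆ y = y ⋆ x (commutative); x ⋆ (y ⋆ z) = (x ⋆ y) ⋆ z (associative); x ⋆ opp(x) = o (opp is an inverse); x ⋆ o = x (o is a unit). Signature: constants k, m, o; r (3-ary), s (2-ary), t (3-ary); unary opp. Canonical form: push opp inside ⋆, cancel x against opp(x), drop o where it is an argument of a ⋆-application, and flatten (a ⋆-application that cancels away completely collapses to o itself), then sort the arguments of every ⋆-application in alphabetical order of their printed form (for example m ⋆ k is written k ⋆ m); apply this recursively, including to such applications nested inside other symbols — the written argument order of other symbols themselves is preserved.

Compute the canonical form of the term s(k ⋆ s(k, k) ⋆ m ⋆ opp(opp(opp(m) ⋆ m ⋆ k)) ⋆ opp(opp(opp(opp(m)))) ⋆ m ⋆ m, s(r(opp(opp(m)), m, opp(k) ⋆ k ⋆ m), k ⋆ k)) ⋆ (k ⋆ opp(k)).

Push opp inside:  distribute opp over ⋆ and collapse double opp
Cancel inverse pairs:  k cancels
Collect terms:  s(k ⋆ k ⋆ m ⋆ m ⋆ m ⋆ m ⋆ s(k, k), s(r(m, m, m), k ⋆ k))

Answer: s(k ⋆ k ⋆ m ⋆ m ⋆ m ⋆ m ⋆ s(k, k), s(r(m, m, m), k ⋆ k))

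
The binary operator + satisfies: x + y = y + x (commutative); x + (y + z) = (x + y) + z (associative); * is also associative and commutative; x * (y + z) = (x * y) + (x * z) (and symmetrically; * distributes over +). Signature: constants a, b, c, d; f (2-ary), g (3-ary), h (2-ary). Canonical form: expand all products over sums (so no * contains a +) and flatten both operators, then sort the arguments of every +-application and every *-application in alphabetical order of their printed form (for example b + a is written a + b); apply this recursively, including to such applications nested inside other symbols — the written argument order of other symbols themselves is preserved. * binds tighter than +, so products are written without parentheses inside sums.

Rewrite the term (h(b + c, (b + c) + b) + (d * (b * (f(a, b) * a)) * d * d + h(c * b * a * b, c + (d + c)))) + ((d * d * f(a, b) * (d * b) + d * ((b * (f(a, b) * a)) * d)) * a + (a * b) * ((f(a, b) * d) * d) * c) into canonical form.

Expand:  h(b + c, b + b + c) + a * b * d * d * d * f(a, b) + h(a * b * b * c, c + c + d) + a * b * d * d * d * f(a, b) + a * a * b * d * d * f(a, b) + a * b * c * d * d * f(a, b)
Sort:  a * a * b * d * d * f(a, b) + a * b * c * d * d * f(a, b) + a * b * d * d * d * f(a, b) + a * b * d * d * d * f(a, b) + h(a * b * b * c, c + c + d) + h(b + c, b + b + c)

Answer: a * a * b * d * d * f(a, b) + a * b * c * d * d * f(a, b) + a * b * d * d * d * f(a, b) + a * b * d * d * d * f(a, b) + h(a * b * b * c, c + c + d) + h(b + c, b + b + c)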